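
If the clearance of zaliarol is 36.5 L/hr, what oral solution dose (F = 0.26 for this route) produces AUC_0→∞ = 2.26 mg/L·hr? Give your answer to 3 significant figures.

Dose = 317 mg

Dose = CL × AUC_0→∞ / F
     = 36.5 × 2.26 / 0.26 = 317.269 mg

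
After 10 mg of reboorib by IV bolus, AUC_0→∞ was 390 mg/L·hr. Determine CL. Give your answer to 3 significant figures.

CL = 0.0256 L/hr

CL = Dose_iv / AUC_0→∞
   = 10 / 390 = 0.025641 L/hr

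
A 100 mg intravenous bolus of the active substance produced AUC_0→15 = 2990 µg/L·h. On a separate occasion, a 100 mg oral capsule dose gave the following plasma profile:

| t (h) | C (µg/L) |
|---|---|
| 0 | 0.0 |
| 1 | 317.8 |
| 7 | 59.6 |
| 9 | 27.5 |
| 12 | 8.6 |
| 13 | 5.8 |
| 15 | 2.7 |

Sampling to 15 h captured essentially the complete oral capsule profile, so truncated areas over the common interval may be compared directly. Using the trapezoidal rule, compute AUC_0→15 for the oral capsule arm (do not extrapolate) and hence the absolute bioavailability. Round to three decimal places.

Trapezoidal AUC_0→15 (oral capsule):
  [0→1]: (0.0+317.8)/2 × 1 = 158.9
  [1→7]: (317.8+59.6)/2 × 6 = 1132.2
  [7→9]: (59.6+27.5)/2 × 2 = 87.1
  [9→12]: (27.5+8.6)/2 × 3 = 54.15
  [12→13]: (8.6+5.8)/2 × 1 = 7.2
  [13→15]: (5.8+2.7)/2 × 2 = 8.5
  Sum = 1448.05 µg/L·h
F = (AUC_ev/D_ev)/(AUC_iv/D_iv) = (1448.05/100)/(2990/100) = 14.4805/29.9 = 0.4843

F = 0.484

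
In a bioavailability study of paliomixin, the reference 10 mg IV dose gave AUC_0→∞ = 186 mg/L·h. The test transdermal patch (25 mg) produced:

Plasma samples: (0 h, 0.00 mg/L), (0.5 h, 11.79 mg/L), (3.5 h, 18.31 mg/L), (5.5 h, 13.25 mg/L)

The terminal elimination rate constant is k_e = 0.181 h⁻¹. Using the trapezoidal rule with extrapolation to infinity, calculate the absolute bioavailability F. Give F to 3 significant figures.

F = 0.329

Trapezoidal AUC_0→5.5 (transdermal patch):
  [0→0.5]: (0.00+11.79)/2 × 0.5 = 2.9475
  [0.5→3.5]: (11.79+18.31)/2 × 3 = 45.15
  [3.5→5.5]: (18.31+13.25)/2 × 2 = 31.56
  Sum = 79.6575 mg/L·h
Tail: C_last/k_e = 13.25/0.181 = 73.204
AUC_0→∞ (transdermal patch) = 79.6575 + 73.204 = 152.8615 mg/L·h
F = (AUC_ev/D_ev)/(AUC_iv/D_iv) = (152.8615/25)/(186/10) = 6.11446/18.6 = 0.3287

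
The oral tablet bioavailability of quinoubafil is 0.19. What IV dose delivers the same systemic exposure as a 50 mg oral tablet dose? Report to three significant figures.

Systemic exposure from an extravascular dose = F × D_ev, so the equivalent IV dose is F × D_ev.
D_iv = F × D_ev = 0.19 × 50 = 9.5 mg

D_iv = 9.50 mg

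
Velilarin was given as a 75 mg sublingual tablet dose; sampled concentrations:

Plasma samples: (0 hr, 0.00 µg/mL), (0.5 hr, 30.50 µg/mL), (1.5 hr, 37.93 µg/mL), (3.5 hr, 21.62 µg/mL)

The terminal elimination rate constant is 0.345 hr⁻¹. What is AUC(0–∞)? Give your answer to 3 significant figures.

Trapezoidal AUC_0→3.5:
  [0→0.5]: (0.00+30.50)/2 × 0.5 = 7.625
  [0.5→1.5]: (30.50+37.93)/2 × 1 = 34.215
  [1.5→3.5]: (37.93+21.62)/2 × 2 = 59.55
  Sum = 101.39 µg/mL·hr
Extrapolated tail: C_last / k_e = 21.62 / 0.345 = 62.667
AUC_0→∞ = 101.39 + 62.667 = 164.057 µg/mL·hr

AUC = 164 µg/mL·hr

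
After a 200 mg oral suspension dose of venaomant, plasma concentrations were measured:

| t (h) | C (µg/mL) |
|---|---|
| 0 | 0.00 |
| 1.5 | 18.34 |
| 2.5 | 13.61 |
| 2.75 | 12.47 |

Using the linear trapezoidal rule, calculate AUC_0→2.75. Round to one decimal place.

Trapezoidal AUC_0→2.75:
  [0→1.5]: (0.00+18.34)/2 × 1.5 = 13.755
  [1.5→2.5]: (18.34+13.61)/2 × 1 = 15.975
  [2.5→2.75]: (13.61+12.47)/2 × 0.25 = 3.26
  Sum = 32.99 µg/mL·h

AUC = 33.0 µg/mL·h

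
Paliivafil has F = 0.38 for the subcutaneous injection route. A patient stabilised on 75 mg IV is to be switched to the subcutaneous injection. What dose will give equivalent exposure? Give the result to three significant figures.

For equal systemic exposure: F × D_ev = D_iv
D_ev = D_iv / F = 75 / 0.38 = 197.368 mg

D_subcutaneous = 197 mg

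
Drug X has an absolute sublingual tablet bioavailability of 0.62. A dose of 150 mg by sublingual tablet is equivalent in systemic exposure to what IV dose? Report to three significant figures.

Systemic exposure from an extravascular dose = F × D_ev, so the equivalent IV dose is F × D_ev.
D_iv = F × D_ev = 0.62 × 150 = 93 mg

D_iv = 93.0 mg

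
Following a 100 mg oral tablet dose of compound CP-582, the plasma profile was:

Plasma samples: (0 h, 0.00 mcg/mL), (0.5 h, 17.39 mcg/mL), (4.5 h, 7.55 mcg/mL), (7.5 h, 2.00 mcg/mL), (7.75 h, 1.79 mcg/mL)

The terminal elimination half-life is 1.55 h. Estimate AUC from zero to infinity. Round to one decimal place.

AUC = 73.0 mcg/mL·h

Trapezoidal AUC_0→7.75:
  [0→0.5]: (0.00+17.39)/2 × 0.5 = 4.3475
  [0.5→4.5]: (17.39+7.55)/2 × 4 = 49.88
  [4.5→7.5]: (7.55+2.00)/2 × 3 = 14.325
  [7.5→7.75]: (2.00+1.79)/2 × 0.25 = 0.47375
  Sum = 69.02625 mcg/mL·h
k_e = ln2 / t½ = 0.693147 / 1.55 = 0.4472 h^-1
Extrapolated tail: C_last / k_e = 1.79 / 0.4472 = 4.003
AUC_0→∞ = 69.02625 + 4.003 = 73.02925 mcg/mL·h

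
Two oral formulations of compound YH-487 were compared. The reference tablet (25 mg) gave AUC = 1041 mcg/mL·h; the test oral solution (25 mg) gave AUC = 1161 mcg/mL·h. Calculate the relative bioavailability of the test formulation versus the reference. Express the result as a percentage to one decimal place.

F_rel = 111.5%

F_rel = (AUC_test/D_test) / (AUC_ref/D_ref)
      = (1161/25) / (1041/25)
      = 46.44 / 41.64 = 1.1153 = 111.53%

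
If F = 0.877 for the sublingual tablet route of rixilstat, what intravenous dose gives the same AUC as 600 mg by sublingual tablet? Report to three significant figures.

D_iv = 526 mg

Systemic exposure from an extravascular dose = F × D_ev, so the equivalent IV dose is F × D_ev.
D_iv = F × D_ev = 0.877 × 600 = 526.2 mg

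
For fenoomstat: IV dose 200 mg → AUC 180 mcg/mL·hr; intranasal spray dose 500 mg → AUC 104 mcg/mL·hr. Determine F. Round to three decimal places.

F = 0.231

F = (AUC_ev / D_ev) / (AUC_iv / D_iv)
  = (104/500) / (180/200)
  = 0.208 / 0.9 = 0.2311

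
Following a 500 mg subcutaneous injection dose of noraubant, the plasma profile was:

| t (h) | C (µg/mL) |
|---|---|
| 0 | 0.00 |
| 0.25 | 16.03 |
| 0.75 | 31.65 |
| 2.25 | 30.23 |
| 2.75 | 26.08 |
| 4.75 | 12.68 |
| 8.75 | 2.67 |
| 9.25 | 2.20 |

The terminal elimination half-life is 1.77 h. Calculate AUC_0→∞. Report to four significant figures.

AUC = 150.7 µg/mL·h

Trapezoidal AUC_0→9.25:
  [0→0.25]: (0.00+16.03)/2 × 0.25 = 2.00375
  [0.25→0.75]: (16.03+31.65)/2 × 0.5 = 11.92
  [0.75→2.25]: (31.65+30.23)/2 × 1.5 = 46.41
  [2.25→2.75]: (30.23+26.08)/2 × 0.5 = 14.0775
  [2.75→4.75]: (26.08+12.68)/2 × 2 = 38.76
  [4.75→8.75]: (12.68+2.67)/2 × 4 = 30.7
  [8.75→9.25]: (2.67+2.20)/2 × 0.5 = 1.2175
  Sum = 145.08875 µg/mL·h
k_e = ln2 / t½ = 0.693147 / 1.77 = 0.3916 h^-1
Extrapolated tail: C_last / k_e = 2.20 / 0.3916 = 5.618
AUC_0→∞ = 145.08875 + 5.618 = 150.70675 µg/mL·h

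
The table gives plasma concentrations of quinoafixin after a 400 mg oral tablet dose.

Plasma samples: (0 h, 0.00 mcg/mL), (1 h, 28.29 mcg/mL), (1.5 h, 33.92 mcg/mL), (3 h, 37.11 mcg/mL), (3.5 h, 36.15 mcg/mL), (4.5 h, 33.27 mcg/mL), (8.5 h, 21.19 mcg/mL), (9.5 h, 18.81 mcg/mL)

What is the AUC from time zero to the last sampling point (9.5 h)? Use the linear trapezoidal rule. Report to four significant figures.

Trapezoidal AUC_0→9.5:
  [0→1]: (0.00+28.29)/2 × 1 = 14.145
  [1→1.5]: (28.29+33.92)/2 × 0.5 = 15.5525
  [1.5→3]: (33.92+37.11)/2 × 1.5 = 53.2725
  [3→3.5]: (37.11+36.15)/2 × 0.5 = 18.315
  [3.5→4.5]: (36.15+33.27)/2 × 1 = 34.71
  [4.5→8.5]: (33.27+21.19)/2 × 4 = 108.92
  [8.5→9.5]: (21.19+18.81)/2 × 1 = 20.0
  Sum = 264.915 mcg/mL·h

AUC = 264.9 mcg/mL·h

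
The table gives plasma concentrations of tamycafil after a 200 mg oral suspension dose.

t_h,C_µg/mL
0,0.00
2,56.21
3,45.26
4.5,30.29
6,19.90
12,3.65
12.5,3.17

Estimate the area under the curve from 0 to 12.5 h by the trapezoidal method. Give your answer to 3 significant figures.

AUC = 274 µg/mL·h

Trapezoidal AUC_0→12.5:
  [0→2]: (0.00+56.21)/2 × 2 = 56.21
  [2→3]: (56.21+45.26)/2 × 1 = 50.735
  [3→4.5]: (45.26+30.29)/2 × 1.5 = 56.6625
  [4.5→6]: (30.29+19.90)/2 × 1.5 = 37.6425
  [6→12]: (19.90+3.65)/2 × 6 = 70.65
  [12→12.5]: (3.65+3.17)/2 × 0.5 = 1.705
  Sum = 273.605 µg/mL·h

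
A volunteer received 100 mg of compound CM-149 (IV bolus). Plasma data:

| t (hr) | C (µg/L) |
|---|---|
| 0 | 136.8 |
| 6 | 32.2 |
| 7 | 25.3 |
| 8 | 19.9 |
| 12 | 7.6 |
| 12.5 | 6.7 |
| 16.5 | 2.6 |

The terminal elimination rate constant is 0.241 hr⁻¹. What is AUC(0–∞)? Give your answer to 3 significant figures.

Trapezoidal AUC_0→16.5:
  [0→6]: (136.8+32.2)/2 × 6 = 507.0
  [6→7]: (32.2+25.3)/2 × 1 = 28.75
  [7→8]: (25.3+19.9)/2 × 1 = 22.6
  [8→12]: (19.9+7.6)/2 × 4 = 55.0
  [12→12.5]: (7.6+6.7)/2 × 0.5 = 3.575
  [12.5→16.5]: (6.7+2.6)/2 × 4 = 18.6
  Sum = 635.525 µg/L·hr
Extrapolated tail: C_last / k_e = 2.6 / 0.241 = 10.788
AUC_0→∞ = 635.525 + 10.788 = 646.313 µg/L·hr

AUC = 646 µg/L·hr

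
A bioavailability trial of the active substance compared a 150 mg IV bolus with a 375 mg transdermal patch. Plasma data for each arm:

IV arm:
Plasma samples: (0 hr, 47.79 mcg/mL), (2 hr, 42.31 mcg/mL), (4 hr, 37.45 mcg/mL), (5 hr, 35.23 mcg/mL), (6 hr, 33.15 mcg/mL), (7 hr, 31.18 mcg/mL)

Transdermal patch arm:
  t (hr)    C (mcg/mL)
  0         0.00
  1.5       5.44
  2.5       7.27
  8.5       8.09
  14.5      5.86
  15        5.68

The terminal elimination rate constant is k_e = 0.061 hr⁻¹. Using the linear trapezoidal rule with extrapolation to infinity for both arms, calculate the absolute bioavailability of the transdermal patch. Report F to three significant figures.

Trapezoidal AUC_0→7 (IV):
  [0→2]: (47.79+42.31)/2 × 2 = 90.1
  [2→4]: (42.31+37.45)/2 × 2 = 79.76
  [4→5]: (37.45+35.23)/2 × 1 = 36.34
  [5→6]: (35.23+33.15)/2 × 1 = 34.19
  [6→7]: (33.15+31.18)/2 × 1 = 32.165
  Sum = 272.555 mcg/mL·hr
IV tail: 31.18/0.061 = 511.148; AUC_iv,0→∞ = 272.555 + 511.148 = 783.703 mcg/mL·hr
Trapezoidal AUC_0→15 (transdermal patch):
  [0→1.5]: (0.00+5.44)/2 × 1.5 = 4.08
  [1.5→2.5]: (5.44+7.27)/2 × 1 = 6.355
  [2.5→8.5]: (7.27+8.09)/2 × 6 = 46.08
  [8.5→14.5]: (8.09+5.86)/2 × 6 = 41.85
  [14.5→15]: (5.86+5.68)/2 × 0.5 = 2.885
  Sum = 101.25 mcg/mL·hr
transdermal patch tail: 5.68/0.061 = 93.115; AUC_ev,0→∞ = 101.25 + 93.115 = 194.365 mcg/mL·hr
F = (AUC_ev/D_ev)/(AUC_iv/D_iv) = (194.365/375)/(783.703/150) = 0.518307/5.22469 = 0.0992

F = 0.0992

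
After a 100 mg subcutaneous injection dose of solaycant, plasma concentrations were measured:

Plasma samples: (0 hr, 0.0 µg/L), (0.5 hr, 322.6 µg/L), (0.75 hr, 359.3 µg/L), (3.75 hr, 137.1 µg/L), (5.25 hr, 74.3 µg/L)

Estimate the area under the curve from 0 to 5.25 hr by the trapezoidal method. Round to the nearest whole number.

Trapezoidal AUC_0→5.25:
  [0→0.5]: (0.0+322.6)/2 × 0.5 = 80.65
  [0.5→0.75]: (322.6+359.3)/2 × 0.25 = 85.2375
  [0.75→3.75]: (359.3+137.1)/2 × 3 = 744.6
  [3.75→5.25]: (137.1+74.3)/2 × 1.5 = 158.55
  Sum = 1069.0375 µg/L·hr

AUC = 1069 µg/L·hr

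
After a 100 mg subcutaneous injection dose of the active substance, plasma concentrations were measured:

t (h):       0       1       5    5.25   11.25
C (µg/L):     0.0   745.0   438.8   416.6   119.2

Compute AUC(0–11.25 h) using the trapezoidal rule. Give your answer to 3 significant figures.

AUC = 4450 µg/L·h

Trapezoidal AUC_0→11.25:
  [0→1]: (0.0+745.0)/2 × 1 = 372.5
  [1→5]: (745.0+438.8)/2 × 4 = 2367.6
  [5→5.25]: (438.8+416.6)/2 × 0.25 = 106.925
  [5.25→11.25]: (416.6+119.2)/2 × 6 = 1607.4
  Sum = 4454.425 µg/L·h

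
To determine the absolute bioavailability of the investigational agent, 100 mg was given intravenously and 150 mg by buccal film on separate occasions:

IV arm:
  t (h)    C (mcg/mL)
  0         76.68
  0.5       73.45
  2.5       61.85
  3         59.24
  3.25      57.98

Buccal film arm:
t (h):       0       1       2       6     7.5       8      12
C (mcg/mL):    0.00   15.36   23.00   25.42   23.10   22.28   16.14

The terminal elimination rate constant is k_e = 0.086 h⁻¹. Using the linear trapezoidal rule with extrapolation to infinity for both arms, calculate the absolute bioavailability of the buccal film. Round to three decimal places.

Trapezoidal AUC_0→3.25 (IV):
  [0→0.5]: (76.68+73.45)/2 × 0.5 = 37.5325
  [0.5→2.5]: (73.45+61.85)/2 × 2 = 135.3
  [2.5→3]: (61.85+59.24)/2 × 0.5 = 30.2725
  [3→3.25]: (59.24+57.98)/2 × 0.25 = 14.6525
  Sum = 217.7575 mcg/mL·h
IV tail: 57.98/0.086 = 674.186; AUC_iv,0→∞ = 217.7575 + 674.186 = 891.9435 mcg/mL·h
Trapezoidal AUC_0→12 (buccal film):
  [0→1]: (0.00+15.36)/2 × 1 = 7.68
  [1→2]: (15.36+23.00)/2 × 1 = 19.18
  [2→6]: (23.00+25.42)/2 × 4 = 96.84
  [6→7.5]: (25.42+23.10)/2 × 1.5 = 36.39
  [7.5→8]: (23.10+22.28)/2 × 0.5 = 11.345
  [8→12]: (22.28+16.14)/2 × 4 = 76.84
  Sum = 248.275 mcg/mL·h
buccal film tail: 16.14/0.086 = 187.674; AUC_ev,0→∞ = 248.275 + 187.674 = 435.949 mcg/mL·h
F = (AUC_ev/D_ev)/(AUC_iv/D_iv) = (435.949/150)/(891.9435/100) = 2.90633/8.919435 = 0.3258

F = 0.326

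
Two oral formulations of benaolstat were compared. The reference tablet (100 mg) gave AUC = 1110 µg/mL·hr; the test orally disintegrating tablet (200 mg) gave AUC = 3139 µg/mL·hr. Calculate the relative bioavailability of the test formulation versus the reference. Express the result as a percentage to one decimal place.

F_rel = (AUC_test/D_test) / (AUC_ref/D_ref)
      = (3139/200) / (1110/100)
      = 15.695 / 11.1 = 1.4140 = 141.40%

F_rel = 141.4%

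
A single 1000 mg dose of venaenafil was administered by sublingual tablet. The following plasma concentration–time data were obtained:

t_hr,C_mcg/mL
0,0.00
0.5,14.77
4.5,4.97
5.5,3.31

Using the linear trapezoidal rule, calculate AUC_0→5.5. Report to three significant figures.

AUC = 47.3 mcg/mL·hr

Trapezoidal AUC_0→5.5:
  [0→0.5]: (0.00+14.77)/2 × 0.5 = 3.6925
  [0.5→4.5]: (14.77+4.97)/2 × 4 = 39.48
  [4.5→5.5]: (4.97+3.31)/2 × 1 = 4.14
  Sum = 47.3125 mcg/mL·hr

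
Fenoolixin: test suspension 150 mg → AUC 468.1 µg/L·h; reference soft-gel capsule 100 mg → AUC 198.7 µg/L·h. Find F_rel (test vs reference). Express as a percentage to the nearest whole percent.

F_rel = 157%

F_rel = (AUC_test/D_test) / (AUC_ref/D_ref)
      = (468.1/150) / (198.7/100)
      = 3.12067 / 1.987 = 1.5705 = 157.05%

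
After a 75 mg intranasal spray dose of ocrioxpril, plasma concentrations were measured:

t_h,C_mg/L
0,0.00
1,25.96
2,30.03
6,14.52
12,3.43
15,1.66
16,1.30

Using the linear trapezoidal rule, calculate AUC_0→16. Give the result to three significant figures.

Trapezoidal AUC_0→16:
  [0→1]: (0.00+25.96)/2 × 1 = 12.98
  [1→2]: (25.96+30.03)/2 × 1 = 27.995
  [2→6]: (30.03+14.52)/2 × 4 = 89.1
  [6→12]: (14.52+3.43)/2 × 6 = 53.85
  [12→15]: (3.43+1.66)/2 × 3 = 7.635
  [15→16]: (1.66+1.30)/2 × 1 = 1.48
  Sum = 193.04 mg/L·h

AUC = 193 mg/L·h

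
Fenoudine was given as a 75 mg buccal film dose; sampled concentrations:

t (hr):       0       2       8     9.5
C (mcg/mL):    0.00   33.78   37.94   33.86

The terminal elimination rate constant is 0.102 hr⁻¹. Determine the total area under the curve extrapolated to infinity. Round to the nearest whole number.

AUC = 635 mcg/mL·hr

Trapezoidal AUC_0→9.5:
  [0→2]: (0.00+33.78)/2 × 2 = 33.78
  [2→8]: (33.78+37.94)/2 × 6 = 215.16
  [8→9.5]: (37.94+33.86)/2 × 1.5 = 53.85
  Sum = 302.79 mcg/mL·hr
Extrapolated tail: C_last / k_e = 33.86 / 0.102 = 331.961
AUC_0→∞ = 302.79 + 331.961 = 634.751 mcg/mL·hr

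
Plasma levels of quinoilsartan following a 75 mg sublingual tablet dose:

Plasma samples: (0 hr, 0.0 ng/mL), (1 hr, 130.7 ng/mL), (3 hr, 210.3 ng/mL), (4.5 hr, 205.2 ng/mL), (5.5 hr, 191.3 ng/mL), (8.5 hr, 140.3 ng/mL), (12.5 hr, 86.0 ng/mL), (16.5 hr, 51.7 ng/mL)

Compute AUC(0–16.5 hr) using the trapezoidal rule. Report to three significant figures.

AUC = 2140 ng/mL·hr

Trapezoidal AUC_0→16.5:
  [0→1]: (0.0+130.7)/2 × 1 = 65.35
  [1→3]: (130.7+210.3)/2 × 2 = 341.0
  [3→4.5]: (210.3+205.2)/2 × 1.5 = 311.625
  [4.5→5.5]: (205.2+191.3)/2 × 1 = 198.25
  [5.5→8.5]: (191.3+140.3)/2 × 3 = 497.4
  [8.5→12.5]: (140.3+86.0)/2 × 4 = 452.6
  [12.5→16.5]: (86.0+51.7)/2 × 4 = 275.4
  Sum = 2141.625 ng/mL·hr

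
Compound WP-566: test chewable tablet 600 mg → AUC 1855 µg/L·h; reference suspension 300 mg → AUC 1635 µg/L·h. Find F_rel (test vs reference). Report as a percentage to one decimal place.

F_rel = (AUC_test/D_test) / (AUC_ref/D_ref)
      = (1855/600) / (1635/300)
      = 3.09167 / 5.45 = 0.5673 = 56.73%

F_rel = 56.7%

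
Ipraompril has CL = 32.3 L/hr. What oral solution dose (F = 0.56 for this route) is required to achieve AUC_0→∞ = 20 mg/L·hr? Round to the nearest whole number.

Dose = CL × AUC_0→∞ / F
     = 32.3 × 20 / 0.56 = 1153.57 mg

Dose = 1154 mg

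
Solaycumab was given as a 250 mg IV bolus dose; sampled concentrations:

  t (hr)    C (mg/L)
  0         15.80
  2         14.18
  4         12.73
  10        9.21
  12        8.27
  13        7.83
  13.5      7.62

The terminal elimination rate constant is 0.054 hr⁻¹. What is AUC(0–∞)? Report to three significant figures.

AUC = 293 mg/L·hr

Trapezoidal AUC_0→13.5:
  [0→2]: (15.80+14.18)/2 × 2 = 29.98
  [2→4]: (14.18+12.73)/2 × 2 = 26.91
  [4→10]: (12.73+9.21)/2 × 6 = 65.82
  [10→12]: (9.21+8.27)/2 × 2 = 17.48
  [12→13]: (8.27+7.83)/2 × 1 = 8.05
  [13→13.5]: (7.83+7.62)/2 × 0.5 = 3.8625
  Sum = 152.1025 mg/L·hr
Extrapolated tail: C_last / k_e = 7.62 / 0.054 = 141.111
AUC_0→∞ = 152.1025 + 141.111 = 293.2135 mg/L·hr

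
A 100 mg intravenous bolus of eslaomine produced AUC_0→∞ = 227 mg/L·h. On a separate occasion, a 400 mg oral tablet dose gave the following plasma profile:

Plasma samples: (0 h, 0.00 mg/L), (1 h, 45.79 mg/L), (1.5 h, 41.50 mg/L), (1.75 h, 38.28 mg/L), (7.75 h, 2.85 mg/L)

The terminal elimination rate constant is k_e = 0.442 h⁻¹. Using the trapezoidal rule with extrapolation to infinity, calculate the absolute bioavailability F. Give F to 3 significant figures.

Trapezoidal AUC_0→7.75 (oral tablet):
  [0→1]: (0.00+45.79)/2 × 1 = 22.895
  [1→1.5]: (45.79+41.50)/2 × 0.5 = 21.8225
  [1.5→1.75]: (41.50+38.28)/2 × 0.25 = 9.9725
  [1.75→7.75]: (38.28+2.85)/2 × 6 = 123.39
  Sum = 178.08 mg/L·h
Tail: C_last/k_e = 2.85/0.442 = 6.448
AUC_0→∞ (oral tablet) = 178.08 + 6.448 = 184.528 mg/L·h
F = (AUC_ev/D_ev)/(AUC_iv/D_iv) = (184.528/400)/(227/100) = 0.46132/2.27 = 0.2032

F = 0.203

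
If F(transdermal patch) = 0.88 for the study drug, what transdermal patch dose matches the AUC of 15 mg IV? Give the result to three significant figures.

D_transdermal = 17.0 mg

For equal systemic exposure: F × D_ev = D_iv
D_ev = D_iv / F = 15 / 0.88 = 17.0455 mg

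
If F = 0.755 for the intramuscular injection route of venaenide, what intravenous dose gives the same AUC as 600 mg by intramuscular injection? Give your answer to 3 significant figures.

D_iv = 453 mg

Systemic exposure from an extravascular dose = F × D_ev, so the equivalent IV dose is F × D_ev.
D_iv = F × D_ev = 0.755 × 600 = 453 mg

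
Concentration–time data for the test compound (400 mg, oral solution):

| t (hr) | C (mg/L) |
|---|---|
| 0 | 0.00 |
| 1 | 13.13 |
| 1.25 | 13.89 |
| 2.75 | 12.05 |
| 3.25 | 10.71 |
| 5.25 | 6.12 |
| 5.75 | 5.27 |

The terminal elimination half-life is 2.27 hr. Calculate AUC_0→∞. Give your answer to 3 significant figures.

AUC = 72.0 mg/L·hr

Trapezoidal AUC_0→5.75:
  [0→1]: (0.00+13.13)/2 × 1 = 6.565
  [1→1.25]: (13.13+13.89)/2 × 0.25 = 3.3775
  [1.25→2.75]: (13.89+12.05)/2 × 1.5 = 19.455
  [2.75→3.25]: (12.05+10.71)/2 × 0.5 = 5.69
  [3.25→5.25]: (10.71+6.12)/2 × 2 = 16.83
  [5.25→5.75]: (6.12+5.27)/2 × 0.5 = 2.8475
  Sum = 54.765 mg/L·hr
k_e = ln2 / t½ = 0.693147 / 2.27 = 0.3054 hr^-1
Extrapolated tail: C_last / k_e = 5.27 / 0.3054 = 17.256
AUC_0→∞ = 54.765 + 17.256 = 72.021 mg/L·hr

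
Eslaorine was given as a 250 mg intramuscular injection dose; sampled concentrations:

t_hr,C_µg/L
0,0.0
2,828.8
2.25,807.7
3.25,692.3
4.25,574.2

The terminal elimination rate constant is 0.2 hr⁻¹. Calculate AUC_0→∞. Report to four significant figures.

AUC = 5288 µg/L·hr

Trapezoidal AUC_0→4.25:
  [0→2]: (0.0+828.8)/2 × 2 = 828.8
  [2→2.25]: (828.8+807.7)/2 × 0.25 = 204.5625
  [2.25→3.25]: (807.7+692.3)/2 × 1 = 750.0
  [3.25→4.25]: (692.3+574.2)/2 × 1 = 633.25
  Sum = 2416.6125 µg/L·hr
Extrapolated tail: C_last / k_e = 574.2 / 0.2 = 2871.000
AUC_0→∞ = 2416.6125 + 2871.000 = 5287.6125 µg/L·hr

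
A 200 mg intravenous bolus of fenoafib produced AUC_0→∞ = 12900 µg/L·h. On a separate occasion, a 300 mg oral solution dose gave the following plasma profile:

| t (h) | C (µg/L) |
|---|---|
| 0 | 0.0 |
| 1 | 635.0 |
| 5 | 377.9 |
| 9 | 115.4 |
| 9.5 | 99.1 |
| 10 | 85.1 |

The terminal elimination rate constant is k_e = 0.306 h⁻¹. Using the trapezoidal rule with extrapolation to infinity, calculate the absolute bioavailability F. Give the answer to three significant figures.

F = 0.192

Trapezoidal AUC_0→10 (oral solution):
  [0→1]: (0.0+635.0)/2 × 1 = 317.5
  [1→5]: (635.0+377.9)/2 × 4 = 2025.8
  [5→9]: (377.9+115.4)/2 × 4 = 986.6
  [9→9.5]: (115.4+99.1)/2 × 0.5 = 53.625
  [9.5→10]: (99.1+85.1)/2 × 0.5 = 46.05
  Sum = 3429.575 µg/L·h
Tail: C_last/k_e = 85.1/0.306 = 278.105
AUC_0→∞ (oral solution) = 3429.575 + 278.105 = 3707.68 µg/L·h
F = (AUC_ev/D_ev)/(AUC_iv/D_iv) = (3707.68/300)/(12900/200) = 12.3589/64.5 = 0.1916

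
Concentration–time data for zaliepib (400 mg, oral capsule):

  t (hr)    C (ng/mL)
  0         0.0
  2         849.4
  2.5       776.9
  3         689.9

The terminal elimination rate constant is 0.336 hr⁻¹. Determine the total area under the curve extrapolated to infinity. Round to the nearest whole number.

Trapezoidal AUC_0→3:
  [0→2]: (0.0+849.4)/2 × 2 = 849.4
  [2→2.5]: (849.4+776.9)/2 × 0.5 = 406.575
  [2.5→3]: (776.9+689.9)/2 × 0.5 = 366.7
  Sum = 1622.675 ng/mL·hr
Extrapolated tail: C_last / k_e = 689.9 / 0.336 = 2053.274
AUC_0→∞ = 1622.675 + 2053.274 = 3675.949 ng/mL·hr

AUC = 3676 ng/mL·hr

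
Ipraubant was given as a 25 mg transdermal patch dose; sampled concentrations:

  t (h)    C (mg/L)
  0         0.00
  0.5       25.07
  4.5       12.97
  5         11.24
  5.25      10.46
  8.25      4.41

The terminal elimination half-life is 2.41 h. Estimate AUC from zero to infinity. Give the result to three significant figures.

Trapezoidal AUC_0→8.25:
  [0→0.5]: (0.00+25.07)/2 × 0.5 = 6.2675
  [0.5→4.5]: (25.07+12.97)/2 × 4 = 76.08
  [4.5→5]: (12.97+11.24)/2 × 0.5 = 6.0525
  [5→5.25]: (11.24+10.46)/2 × 0.25 = 2.7125
  [5.25→8.25]: (10.46+4.41)/2 × 3 = 22.305
  Sum = 113.4175 mg/L·h
k_e = ln2 / t½ = 0.693147 / 2.41 = 0.2876 h^-1
Extrapolated tail: C_last / k_e = 4.41 / 0.2876 = 15.334
AUC_0→∞ = 113.4175 + 15.334 = 128.7515 mg/L·h

AUC = 129 mg/L·h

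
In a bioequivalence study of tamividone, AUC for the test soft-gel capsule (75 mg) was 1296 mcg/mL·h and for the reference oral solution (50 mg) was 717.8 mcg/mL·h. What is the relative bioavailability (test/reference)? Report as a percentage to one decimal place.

F_rel = 120.4%

F_rel = (AUC_test/D_test) / (AUC_ref/D_ref)
      = (1296/75) / (717.8/50)
      = 17.28 / 14.356 = 1.2037 = 120.37%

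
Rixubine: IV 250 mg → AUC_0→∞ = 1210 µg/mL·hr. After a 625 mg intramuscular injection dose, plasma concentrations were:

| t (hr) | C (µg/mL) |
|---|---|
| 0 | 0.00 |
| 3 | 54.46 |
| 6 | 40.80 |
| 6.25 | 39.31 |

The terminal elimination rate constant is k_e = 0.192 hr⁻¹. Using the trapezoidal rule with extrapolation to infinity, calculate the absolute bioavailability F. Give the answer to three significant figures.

Trapezoidal AUC_0→6.25 (intramuscular injection):
  [0→3]: (0.00+54.46)/2 × 3 = 81.69
  [3→6]: (54.46+40.80)/2 × 3 = 142.89
  [6→6.25]: (40.80+39.31)/2 × 0.25 = 10.01375
  Sum = 234.59375 µg/mL·hr
Tail: C_last/k_e = 39.31/0.192 = 204.740
AUC_0→∞ (intramuscular injection) = 234.59375 + 204.740 = 439.33375 µg/mL·hr
F = (AUC_ev/D_ev)/(AUC_iv/D_iv) = (439.33375/625)/(1210/250) = 0.702934/4.84 = 0.1452

F = 0.145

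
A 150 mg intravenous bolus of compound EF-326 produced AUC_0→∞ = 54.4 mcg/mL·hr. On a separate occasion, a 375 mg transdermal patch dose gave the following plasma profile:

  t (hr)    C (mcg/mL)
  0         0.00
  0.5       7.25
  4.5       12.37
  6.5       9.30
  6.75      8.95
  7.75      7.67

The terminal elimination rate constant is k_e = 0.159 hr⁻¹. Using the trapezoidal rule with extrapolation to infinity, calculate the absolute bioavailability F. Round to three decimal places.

F = 0.894

Trapezoidal AUC_0→7.75 (transdermal patch):
  [0→0.5]: (0.00+7.25)/2 × 0.5 = 1.8125
  [0.5→4.5]: (7.25+12.37)/2 × 4 = 39.24
  [4.5→6.5]: (12.37+9.30)/2 × 2 = 21.67
  [6.5→6.75]: (9.30+8.95)/2 × 0.25 = 2.28125
  [6.75→7.75]: (8.95+7.67)/2 × 1 = 8.31
  Sum = 73.31375 mcg/mL·hr
Tail: C_last/k_e = 7.67/0.159 = 48.239
AUC_0→∞ (transdermal patch) = 73.31375 + 48.239 = 121.55275 mcg/mL·hr
F = (AUC_ev/D_ev)/(AUC_iv/D_iv) = (121.55275/375)/(54.4/150) = 0.324141/0.362667 = 0.8938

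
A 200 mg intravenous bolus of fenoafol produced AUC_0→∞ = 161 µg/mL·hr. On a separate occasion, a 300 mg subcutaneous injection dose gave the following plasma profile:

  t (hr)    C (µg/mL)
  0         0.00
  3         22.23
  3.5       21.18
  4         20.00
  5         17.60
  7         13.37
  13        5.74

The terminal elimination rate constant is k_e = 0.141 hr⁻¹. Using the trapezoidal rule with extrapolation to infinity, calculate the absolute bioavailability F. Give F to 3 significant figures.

F = 0.838

Trapezoidal AUC_0→13 (subcutaneous injection):
  [0→3]: (0.00+22.23)/2 × 3 = 33.345
  [3→3.5]: (22.23+21.18)/2 × 0.5 = 10.8525
  [3.5→4]: (21.18+20.00)/2 × 0.5 = 10.295
  [4→5]: (20.00+17.60)/2 × 1 = 18.8
  [5→7]: (17.60+13.37)/2 × 2 = 30.97
  [7→13]: (13.37+5.74)/2 × 6 = 57.33
  Sum = 161.5925 µg/mL·hr
Tail: C_last/k_e = 5.74/0.141 = 40.709
AUC_0→∞ (subcutaneous injection) = 161.5925 + 40.709 = 202.3015 µg/mL·hr
F = (AUC_ev/D_ev)/(AUC_iv/D_iv) = (202.3015/300)/(161/200) = 0.674338/0.805 = 0.8377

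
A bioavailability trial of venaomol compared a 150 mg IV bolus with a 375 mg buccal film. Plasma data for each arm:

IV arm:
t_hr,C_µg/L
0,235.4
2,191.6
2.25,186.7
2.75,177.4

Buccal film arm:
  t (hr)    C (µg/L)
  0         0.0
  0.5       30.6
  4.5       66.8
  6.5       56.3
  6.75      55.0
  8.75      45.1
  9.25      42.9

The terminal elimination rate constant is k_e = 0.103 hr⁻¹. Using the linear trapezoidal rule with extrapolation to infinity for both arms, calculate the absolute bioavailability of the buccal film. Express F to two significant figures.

Trapezoidal AUC_0→2.75 (IV):
  [0→2]: (235.4+191.6)/2 × 2 = 427.0
  [2→2.25]: (191.6+186.7)/2 × 0.25 = 47.2875
  [2.25→2.75]: (186.7+177.4)/2 × 0.5 = 91.025
  Sum = 565.3125 µg/L·hr
IV tail: 177.4/0.103 = 1722.330; AUC_iv,0→∞ = 565.3125 + 1722.330 = 2287.6425 µg/L·hr
Trapezoidal AUC_0→9.25 (buccal film):
  [0→0.5]: (0.0+30.6)/2 × 0.5 = 7.65
  [0.5→4.5]: (30.6+66.8)/2 × 4 = 194.8
  [4.5→6.5]: (66.8+56.3)/2 × 2 = 123.1
  [6.5→6.75]: (56.3+55.0)/2 × 0.25 = 13.9125
  [6.75→8.75]: (55.0+45.1)/2 × 2 = 100.1
  [8.75→9.25]: (45.1+42.9)/2 × 0.5 = 22.0
  Sum = 461.5625 µg/L·hr
buccal film tail: 42.9/0.103 = 416.505; AUC_ev,0→∞ = 461.5625 + 416.505 = 878.0675 µg/L·hr
F = (AUC_ev/D_ev)/(AUC_iv/D_iv) = (878.0675/375)/(2287.6425/150) = 2.34151/15.25095 = 0.1535

F = 0.15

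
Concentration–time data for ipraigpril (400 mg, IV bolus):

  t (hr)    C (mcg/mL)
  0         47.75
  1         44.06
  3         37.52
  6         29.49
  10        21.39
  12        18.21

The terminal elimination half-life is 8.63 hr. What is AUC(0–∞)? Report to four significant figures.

Trapezoidal AUC_0→12:
  [0→1]: (47.75+44.06)/2 × 1 = 45.905
  [1→3]: (44.06+37.52)/2 × 2 = 81.58
  [3→6]: (37.52+29.49)/2 × 3 = 100.515
  [6→10]: (29.49+21.39)/2 × 4 = 101.76
  [10→12]: (21.39+18.21)/2 × 2 = 39.6
  Sum = 369.36 mcg/mL·hr
k_e = ln2 / t½ = 0.693147 / 8.63 = 0.0803 hr^-1
Extrapolated tail: C_last / k_e = 18.21 / 0.0803 = 226.775
AUC_0→∞ = 369.36 + 226.775 = 596.135 mcg/mL·hr

AUC = 596.1 mcg/mL·hr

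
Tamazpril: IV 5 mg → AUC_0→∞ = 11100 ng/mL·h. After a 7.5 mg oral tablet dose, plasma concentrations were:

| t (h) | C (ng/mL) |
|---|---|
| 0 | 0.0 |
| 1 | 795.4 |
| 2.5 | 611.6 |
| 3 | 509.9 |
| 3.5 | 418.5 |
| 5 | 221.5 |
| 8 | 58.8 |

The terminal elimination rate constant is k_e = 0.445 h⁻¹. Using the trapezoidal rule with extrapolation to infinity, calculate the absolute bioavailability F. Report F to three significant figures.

F = 0.180

Trapezoidal AUC_0→8 (oral tablet):
  [0→1]: (0.0+795.4)/2 × 1 = 397.7
  [1→2.5]: (795.4+611.6)/2 × 1.5 = 1055.25
  [2.5→3]: (611.6+509.9)/2 × 0.5 = 280.375
  [3→3.5]: (509.9+418.5)/2 × 0.5 = 232.1
  [3.5→5]: (418.5+221.5)/2 × 1.5 = 480.0
  [5→8]: (221.5+58.8)/2 × 3 = 420.45
  Sum = 2865.875 ng/mL·h
Tail: C_last/k_e = 58.8/0.445 = 132.135
AUC_0→∞ (oral tablet) = 2865.875 + 132.135 = 2998.01 ng/mL·h
F = (AUC_ev/D_ev)/(AUC_iv/D_iv) = (2998.01/7.5)/(11100/5) = 399.735/2220 = 0.1801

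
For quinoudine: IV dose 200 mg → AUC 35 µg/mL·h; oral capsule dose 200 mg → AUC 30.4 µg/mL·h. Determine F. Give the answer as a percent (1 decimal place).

F = (AUC_ev / D_ev) / (AUC_iv / D_iv)
  = (30.4/200) / (35/200)
  = 0.152 / 0.175 = 0.8686
  = 86.86%

F = 86.9%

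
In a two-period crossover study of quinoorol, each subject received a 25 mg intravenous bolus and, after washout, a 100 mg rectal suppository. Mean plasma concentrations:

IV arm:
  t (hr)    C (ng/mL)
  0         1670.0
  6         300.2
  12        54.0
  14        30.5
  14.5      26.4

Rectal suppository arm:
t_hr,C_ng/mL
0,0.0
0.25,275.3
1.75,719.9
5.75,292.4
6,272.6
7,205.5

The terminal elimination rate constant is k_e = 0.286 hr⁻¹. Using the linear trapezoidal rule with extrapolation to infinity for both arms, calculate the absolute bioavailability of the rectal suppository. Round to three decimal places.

Trapezoidal AUC_0→14.5 (IV):
  [0→6]: (1670.0+300.2)/2 × 6 = 5910.6
  [6→12]: (300.2+54.0)/2 × 6 = 1062.6
  [12→14]: (54.0+30.5)/2 × 2 = 84.5
  [14→14.5]: (30.5+26.4)/2 × 0.5 = 14.225
  Sum = 7071.925 ng/mL·hr
IV tail: 26.4/0.286 = 92.308; AUC_iv,0→∞ = 7071.925 + 92.308 = 7164.233 ng/mL·hr
Trapezoidal AUC_0→7 (rectal suppository):
  [0→0.25]: (0.0+275.3)/2 × 0.25 = 34.4125
  [0.25→1.75]: (275.3+719.9)/2 × 1.5 = 746.4
  [1.75→5.75]: (719.9+292.4)/2 × 4 = 2024.6
  [5.75→6]: (292.4+272.6)/2 × 0.25 = 70.625
  [6→7]: (272.6+205.5)/2 × 1 = 239.05
  Sum = 3115.0875 ng/mL·hr
rectal suppository tail: 205.5/0.286 = 718.531; AUC_ev,0→∞ = 3115.0875 + 718.531 = 3833.6185 ng/mL·hr
F = (AUC_ev/D_ev)/(AUC_iv/D_iv) = (3833.6185/100)/(7164.233/25) = 38.336185/286.56932 = 0.1338

F = 0.134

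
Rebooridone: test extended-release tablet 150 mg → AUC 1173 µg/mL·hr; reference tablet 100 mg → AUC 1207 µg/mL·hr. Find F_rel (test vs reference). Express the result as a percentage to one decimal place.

F_rel = (AUC_test/D_test) / (AUC_ref/D_ref)
      = (1173/150) / (1207/100)
      = 7.82 / 12.07 = 0.6479 = 64.79%

F_rel = 64.8%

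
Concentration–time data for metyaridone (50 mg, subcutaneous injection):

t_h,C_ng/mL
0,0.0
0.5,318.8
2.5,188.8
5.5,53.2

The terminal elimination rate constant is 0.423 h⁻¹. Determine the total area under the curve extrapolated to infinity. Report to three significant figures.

AUC = 1080 ng/mL·h

Trapezoidal AUC_0→5.5:
  [0→0.5]: (0.0+318.8)/2 × 0.5 = 79.7
  [0.5→2.5]: (318.8+188.8)/2 × 2 = 507.6
  [2.5→5.5]: (188.8+53.2)/2 × 3 = 363.0
  Sum = 950.3 ng/mL·h
Extrapolated tail: C_last / k_e = 53.2 / 0.423 = 125.768
AUC_0→∞ = 950.3 + 125.768 = 1076.068 ng/mL·h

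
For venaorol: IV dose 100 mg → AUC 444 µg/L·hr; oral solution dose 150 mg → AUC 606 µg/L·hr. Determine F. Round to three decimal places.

F = (AUC_ev / D_ev) / (AUC_iv / D_iv)
  = (606/150) / (444/100)
  = 4.04 / 4.44 = 0.9099

F = 0.910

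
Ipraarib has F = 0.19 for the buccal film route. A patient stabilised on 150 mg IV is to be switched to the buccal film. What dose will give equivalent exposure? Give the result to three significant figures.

D_buccal = 789 mg

For equal systemic exposure: F × D_ev = D_iv
D_ev = D_iv / F = 150 / 0.19 = 789.474 mg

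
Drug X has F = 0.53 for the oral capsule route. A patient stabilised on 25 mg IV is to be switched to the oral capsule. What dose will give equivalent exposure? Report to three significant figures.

For equal systemic exposure: F × D_ev = D_iv
D_ev = D_iv / F = 25 / 0.53 = 47.1698 mg

D_oral = 47.2 mg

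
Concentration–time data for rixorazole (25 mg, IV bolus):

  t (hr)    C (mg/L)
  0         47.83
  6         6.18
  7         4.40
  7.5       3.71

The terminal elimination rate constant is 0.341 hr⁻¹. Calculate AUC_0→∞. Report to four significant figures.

Trapezoidal AUC_0→7.5:
  [0→6]: (47.83+6.18)/2 × 6 = 162.03
  [6→7]: (6.18+4.40)/2 × 1 = 5.29
  [7→7.5]: (4.40+3.71)/2 × 0.5 = 2.0275
  Sum = 169.3475 mg/L·hr
Extrapolated tail: C_last / k_e = 3.71 / 0.341 = 10.880
AUC_0→∞ = 169.3475 + 10.880 = 180.2275 mg/L·hr

AUC = 180.2 mg/L·hr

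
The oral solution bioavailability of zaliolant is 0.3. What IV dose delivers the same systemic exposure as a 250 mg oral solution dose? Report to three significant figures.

D_iv = 75.0 mg

Systemic exposure from an extravascular dose = F × D_ev, so the equivalent IV dose is F × D_ev.
D_iv = F × D_ev = 0.3 × 250 = 75 mg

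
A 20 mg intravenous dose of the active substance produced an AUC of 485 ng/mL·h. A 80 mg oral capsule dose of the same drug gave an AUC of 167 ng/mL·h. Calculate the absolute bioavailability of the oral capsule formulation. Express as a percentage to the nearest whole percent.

F = (AUC_ev / D_ev) / (AUC_iv / D_iv)
  = (167/80) / (485/20)
  = 2.0875 / 24.25 = 0.0861
  = 8.61%

F = 9%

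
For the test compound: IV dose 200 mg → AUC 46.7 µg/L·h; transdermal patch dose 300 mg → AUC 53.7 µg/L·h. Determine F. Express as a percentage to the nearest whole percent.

F = (AUC_ev / D_ev) / (AUC_iv / D_iv)
  = (53.7/300) / (46.7/200)
  = 0.179 / 0.2335 = 0.7666
  = 76.66%

F = 77%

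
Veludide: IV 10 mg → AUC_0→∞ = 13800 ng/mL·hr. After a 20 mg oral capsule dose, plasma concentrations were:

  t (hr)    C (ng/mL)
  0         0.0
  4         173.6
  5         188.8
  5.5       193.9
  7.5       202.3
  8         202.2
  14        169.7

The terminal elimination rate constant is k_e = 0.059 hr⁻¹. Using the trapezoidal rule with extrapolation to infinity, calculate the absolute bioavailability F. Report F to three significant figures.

Trapezoidal AUC_0→14 (oral capsule):
  [0→4]: (0.0+173.6)/2 × 4 = 347.2
  [4→5]: (173.6+188.8)/2 × 1 = 181.2
  [5→5.5]: (188.8+193.9)/2 × 0.5 = 95.675
  [5.5→7.5]: (193.9+202.3)/2 × 2 = 396.2
  [7.5→8]: (202.3+202.2)/2 × 0.5 = 101.125
  [8→14]: (202.2+169.7)/2 × 6 = 1115.7
  Sum = 2237.1 ng/mL·hr
Tail: C_last/k_e = 169.7/0.059 = 2876.271
AUC_0→∞ (oral capsule) = 2237.1 + 2876.271 = 5113.371 ng/mL·hr
F = (AUC_ev/D_ev)/(AUC_iv/D_iv) = (5113.371/20)/(13800/10) = 255.66855/1380 = 0.1853

F = 0.185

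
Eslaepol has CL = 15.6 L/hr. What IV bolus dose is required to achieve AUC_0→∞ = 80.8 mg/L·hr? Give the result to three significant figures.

Dose_iv = CL × AUC_0→∞
     = 15.6 × 80.8 = 1260.48 mg

Dose = 1260 mg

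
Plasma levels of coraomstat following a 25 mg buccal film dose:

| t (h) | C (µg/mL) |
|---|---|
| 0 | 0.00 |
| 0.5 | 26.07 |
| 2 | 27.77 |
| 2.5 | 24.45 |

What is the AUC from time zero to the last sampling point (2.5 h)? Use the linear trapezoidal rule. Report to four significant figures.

Trapezoidal AUC_0→2.5:
  [0→0.5]: (0.00+26.07)/2 × 0.5 = 6.5175
  [0.5→2]: (26.07+27.77)/2 × 1.5 = 40.38
  [2→2.5]: (27.77+24.45)/2 × 0.5 = 13.055
  Sum = 59.9525 µg/mL·h

AUC = 59.95 µg/mL·h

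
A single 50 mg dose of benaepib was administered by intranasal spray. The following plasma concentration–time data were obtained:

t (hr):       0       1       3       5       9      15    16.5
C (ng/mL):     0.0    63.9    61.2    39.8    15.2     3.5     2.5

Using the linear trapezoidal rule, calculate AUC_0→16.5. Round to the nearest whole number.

Trapezoidal AUC_0→16.5:
  [0→1]: (0.0+63.9)/2 × 1 = 31.95
  [1→3]: (63.9+61.2)/2 × 2 = 125.1
  [3→5]: (61.2+39.8)/2 × 2 = 101.0
  [5→9]: (39.8+15.2)/2 × 4 = 110.0
  [9→15]: (15.2+3.5)/2 × 6 = 56.1
  [15→16.5]: (3.5+2.5)/2 × 1.5 = 4.5
  Sum = 428.65 ng/mL·hr

AUC = 429 ng/mL·hr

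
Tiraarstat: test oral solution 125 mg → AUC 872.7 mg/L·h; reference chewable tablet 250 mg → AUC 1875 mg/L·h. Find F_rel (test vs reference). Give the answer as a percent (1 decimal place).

F_rel = (AUC_test/D_test) / (AUC_ref/D_ref)
      = (872.7/125) / (1875/250)
      = 6.9816 / 7.5 = 0.9309 = 93.09%

F_rel = 93.1%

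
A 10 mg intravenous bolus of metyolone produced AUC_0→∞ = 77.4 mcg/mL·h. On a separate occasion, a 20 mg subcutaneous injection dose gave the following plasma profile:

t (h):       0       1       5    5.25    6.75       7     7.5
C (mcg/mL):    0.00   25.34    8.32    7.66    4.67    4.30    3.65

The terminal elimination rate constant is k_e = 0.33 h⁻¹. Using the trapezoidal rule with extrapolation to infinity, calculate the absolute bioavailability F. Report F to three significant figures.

F = 0.681

Trapezoidal AUC_0→7.5 (subcutaneous injection):
  [0→1]: (0.00+25.34)/2 × 1 = 12.67
  [1→5]: (25.34+8.32)/2 × 4 = 67.32
  [5→5.25]: (8.32+7.66)/2 × 0.25 = 1.9975
  [5.25→6.75]: (7.66+4.67)/2 × 1.5 = 9.2475
  [6.75→7]: (4.67+4.30)/2 × 0.25 = 1.12125
  [7→7.5]: (4.30+3.65)/2 × 0.5 = 1.9875
  Sum = 94.34375 mcg/mL·h
Tail: C_last/k_e = 3.65/0.33 = 11.061
AUC_0→∞ (subcutaneous injection) = 94.34375 + 11.061 = 105.40475 mcg/mL·h
F = (AUC_ev/D_ev)/(AUC_iv/D_iv) = (105.40475/20)/(77.4/10) = 5.2702375/7.74 = 0.6809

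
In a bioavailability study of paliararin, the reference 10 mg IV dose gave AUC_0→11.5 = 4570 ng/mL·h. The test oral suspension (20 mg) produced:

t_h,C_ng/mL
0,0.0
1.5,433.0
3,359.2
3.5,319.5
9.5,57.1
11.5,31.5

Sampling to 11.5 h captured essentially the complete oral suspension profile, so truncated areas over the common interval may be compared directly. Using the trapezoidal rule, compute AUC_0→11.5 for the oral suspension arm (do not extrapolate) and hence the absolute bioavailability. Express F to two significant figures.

Trapezoidal AUC_0→11.5 (oral suspension):
  [0→1.5]: (0.0+433.0)/2 × 1.5 = 324.75
  [1.5→3]: (433.0+359.2)/2 × 1.5 = 594.15
  [3→3.5]: (359.2+319.5)/2 × 0.5 = 169.675
  [3.5→9.5]: (319.5+57.1)/2 × 6 = 1129.8
  [9.5→11.5]: (57.1+31.5)/2 × 2 = 88.6
  Sum = 2306.975 ng/mL·h
F = (AUC_ev/D_ev)/(AUC_iv/D_iv) = (2306.975/20)/(4570/10) = 115.34875/457 = 0.2524

F = 0.25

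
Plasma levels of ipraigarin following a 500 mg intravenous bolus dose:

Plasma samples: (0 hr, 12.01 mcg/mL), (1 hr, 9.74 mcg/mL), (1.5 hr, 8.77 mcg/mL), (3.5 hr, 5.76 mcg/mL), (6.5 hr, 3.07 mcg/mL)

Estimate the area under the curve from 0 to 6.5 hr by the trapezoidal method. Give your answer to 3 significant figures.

AUC = 43.3 mcg/mL·hr

Trapezoidal AUC_0→6.5:
  [0→1]: (12.01+9.74)/2 × 1 = 10.875
  [1→1.5]: (9.74+8.77)/2 × 0.5 = 4.6275
  [1.5→3.5]: (8.77+5.76)/2 × 2 = 14.53
  [3.5→6.5]: (5.76+3.07)/2 × 3 = 13.245
  Sum = 43.2775 mcg/mL·hr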